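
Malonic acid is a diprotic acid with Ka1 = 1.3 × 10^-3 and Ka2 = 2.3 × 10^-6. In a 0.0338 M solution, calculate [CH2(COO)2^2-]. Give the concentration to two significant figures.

First ionization gives [H+] ≈ [CH2(COOH)COO-] = 6.01 × 10^-3 M.
Second step: Ka2 = [H+][CH2(COO)2^2-]/[CH2(COOH)COO-] ≈ [CH2(COO)2^2-] (since [H+] ≈ [CH2(COOH)COO-]).
So [CH2(COO)2^2-] ≈ Ka2.

2.3 × 10^-6 M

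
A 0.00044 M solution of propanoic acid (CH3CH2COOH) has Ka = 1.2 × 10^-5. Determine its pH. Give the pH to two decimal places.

pH = 4.17

CH3CH2COOH ⇌ CH3CH2COO- + H+
Ka = x²/(0.00044 − x) = 1.2 × 10^-5
The 5% rule fails; solving x² + Ka·x − Ka·C₀ = 0 exactly:
x = [−1.2e-05 + √(1.2e-05² + 2.11e-08)]/2 = 6.69 × 10^-5 M
pH = −log[H+] = −log(6.69 × 10^-5) = 4.17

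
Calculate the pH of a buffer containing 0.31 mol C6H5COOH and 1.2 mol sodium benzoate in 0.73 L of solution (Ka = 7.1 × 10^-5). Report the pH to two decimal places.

pH = 4.74

pKa = −log(7.1 × 10^-5) = 4.149
pH = pKa + log([A⁻]/[HA]) = 4.149 + log(1.2/0.31)
pH = 4.149 + (+0.588) = 4.74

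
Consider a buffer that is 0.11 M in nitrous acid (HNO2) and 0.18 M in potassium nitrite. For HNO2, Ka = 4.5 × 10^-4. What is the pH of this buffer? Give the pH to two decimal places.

pH = 3.56

pKa = −log(4.5 × 10^-4) = 3.347
Henderson–Hasselbalch: pH = pKa + log([NO2-]/[HNO2]) = 3.347 + log(0.18/0.11)
pH = 3.347 + (+0.214) = 3.56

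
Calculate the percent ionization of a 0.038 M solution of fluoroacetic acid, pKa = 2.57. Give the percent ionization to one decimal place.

23.3%

FCH2COOH ⇌ FCH2COO- + H+; let x = [H+] at equilibrium.
Ka = 10^(−2.57) = 2.69 × 10^-3
Solve x² + 0.00269x − 0.000102 = 0 → x = 8.85 × 10^-3 M
Fraction ionized = 8.85 × 10^-3 / 0.038 = 0.2329 → 23.3%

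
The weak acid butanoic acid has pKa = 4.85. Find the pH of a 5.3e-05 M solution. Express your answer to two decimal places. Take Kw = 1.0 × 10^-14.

pH = 4.67

CH3(CH2)2COOH ⇌ CH3(CH2)2COO- + H+
Ka = 10^(−4.85) = 1.41 × 10^-5
Let x = [H+] at equilibrium. Ka = x²/(5.3e-05 − x).
The 5% rule fails; solving x² + Ka·x − Ka·C₀ = 0 exactly:
x = [−1.41e-05 + √(1.41e-05² + 2.99e-09)]/2 = 2.12 × 10^-5 M
pH = −log(2.12 × 10^-5) = 4.67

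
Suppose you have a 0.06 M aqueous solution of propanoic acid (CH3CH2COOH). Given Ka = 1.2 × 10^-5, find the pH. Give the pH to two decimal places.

CH3CH2COOH ⇌ CH3CH2COO- + H+
From the ICE table, Ka = x²/(0.06 − x) = 1.2 × 10^-5.
Assume x ≪ 0.06: x ≈ √(1.2 × 10^-5 × 0.06) = 8.49 × 10^-4 M
pH = −log[H+] = −log(8.49 × 10^-4) = 3.07

pH = 3.07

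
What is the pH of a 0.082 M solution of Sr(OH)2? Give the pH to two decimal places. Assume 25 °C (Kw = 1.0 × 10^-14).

Sr(OH)2 is a strong base (each formula unit releases 2 OH-); [OH-] = 0.164 M.
pOH = -log(0.164) = 0.79
pH = 14.00 - 0.79 = 13.21

pH = 13.21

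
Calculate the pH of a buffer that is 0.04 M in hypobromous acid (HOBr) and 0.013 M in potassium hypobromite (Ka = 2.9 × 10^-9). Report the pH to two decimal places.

pH = 8.05

pKa = −log(2.9 × 10^-9) = 8.538
pH = pKa + log([A⁻]/[HA]) = 8.538 + log(0.013/0.04)
pH = 8.538 + (-0.488) = 8.05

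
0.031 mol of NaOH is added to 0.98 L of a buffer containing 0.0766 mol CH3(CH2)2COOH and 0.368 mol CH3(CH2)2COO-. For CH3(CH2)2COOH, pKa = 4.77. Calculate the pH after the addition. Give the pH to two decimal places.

OH- converts CH3(CH2)2COOH to CH3(CH2)2COO-: CH3(CH2)2COOH → 0.0456 mol, CH3(CH2)2COO- → 0.399 mol.
pH = pKa + log([A⁻]/[HA]) = 4.77 + log(0.399/0.0456) = 4.77 +0.942

pH = 5.71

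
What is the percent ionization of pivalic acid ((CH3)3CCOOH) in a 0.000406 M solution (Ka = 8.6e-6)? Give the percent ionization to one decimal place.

13.5%

(CH3)3CCOOH ⇌ (CH3)3CCOO- + H+; let x = [H+] at equilibrium.
Ka = x²/(C₀ − x); solving the quadratic gives x = 5.49 × 10^-5 M.
Fraction ionized = 5.49 × 10^-5 / 0.000406 = 0.1352 → 13.5%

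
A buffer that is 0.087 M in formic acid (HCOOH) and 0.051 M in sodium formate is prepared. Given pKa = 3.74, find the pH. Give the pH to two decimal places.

pH = 3.51

Using pH = pKa + log([base]/[acid]) with [base]/[acid] = 0.051/0.087:
pH = 3.74 + (-0.232) = 3.51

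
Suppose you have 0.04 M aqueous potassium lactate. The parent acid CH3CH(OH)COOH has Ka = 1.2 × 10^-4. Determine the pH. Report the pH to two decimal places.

CH3CH(OH)COO- is the conjugate base of the weak acid CH3CH(OH)COOH.
Kb = Kw/Ka = 1.0×10^-14 / 1.2 × 10^-4 = 8.33 × 10^-11
From the ICE table, Kb = x²/(0.04 − x) = 8.33 × 10^-11.
Assume x ≪ 0.04: x ≈ √(8.33 × 10^-11 × 0.04) = 1.83 × 10^-6 M
pOH = −log(1.83 × 10^-6) = 5.74; pH = 14.00 − 5.74 = 8.26

pH = 8.26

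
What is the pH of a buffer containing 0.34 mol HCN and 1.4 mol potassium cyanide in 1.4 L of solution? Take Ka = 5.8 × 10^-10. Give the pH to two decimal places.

pH = 9.85

pKa = −log(5.8 × 10^-10) = 9.237
pH = pKa + log([A⁻]/[HA]) = 9.237 + log(1.4/0.34)
pH = 9.237 + (+0.615) = 9.85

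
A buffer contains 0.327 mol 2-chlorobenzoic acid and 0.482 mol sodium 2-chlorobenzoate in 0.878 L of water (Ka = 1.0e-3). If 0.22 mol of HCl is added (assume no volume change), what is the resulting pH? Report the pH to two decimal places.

pH = 2.68

Added H+ converts ClC6H4COO- to ClC6H4COOH: ClC6H4COOH → 0.547 mol, ClC6H4COO- → 0.262 mol.
pKa = −log(1.0 × 10^-3) = 3.000
Henderson–Hasselbalch with mole ratio 0.262/0.547: pH = 3.000 + (-0.320)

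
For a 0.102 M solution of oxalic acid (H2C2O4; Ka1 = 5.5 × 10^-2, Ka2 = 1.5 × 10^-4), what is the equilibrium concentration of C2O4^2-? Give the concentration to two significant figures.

1.5 × 10^-4 M

First ionization gives [H+] ≈ [HC2O4-] = 5.23 × 10^-2 M.
Second step: Ka2 = [H+][C2O4^2-]/[HC2O4-] ≈ [C2O4^2-] (since [H+] ≈ [HC2O4-]).
So [C2O4^2-] ≈ Ka2.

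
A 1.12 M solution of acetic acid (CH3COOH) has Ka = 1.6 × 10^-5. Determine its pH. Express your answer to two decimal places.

CH3COOH ⇌ CH3COO- + H+
From the ICE table, Ka = [H+]²/(1.12 − [H+]) = 1.6 × 10^-5.
Since Ka ≪ C₀, [H+] ≈ √(Ka·C₀) = 4.23 × 10^-3 M.
pH = −log(4.23 × 10^-3) = 2.37

pH = 2.37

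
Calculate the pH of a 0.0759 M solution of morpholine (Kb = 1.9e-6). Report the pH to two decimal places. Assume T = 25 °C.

pH = 10.58

C4H8ONH + H2O ⇌ C4H8ONH2+ + OH-
From the ICE table, Kb = x²/(0.0759 − x) = 1.9 × 10^-6.
Neglecting x in the denominator: x = √(1.9 × 10^-6 × 0.0759) = 3.80 × 10^-4 M
Check: 0.5% ionized — well under 5%, approximation valid.
pOH = 3.42, so pH = 14.00 − pOH = 10.58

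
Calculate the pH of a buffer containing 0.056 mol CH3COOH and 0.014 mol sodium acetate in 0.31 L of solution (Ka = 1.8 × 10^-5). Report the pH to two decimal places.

pH = 4.14

pKa = −log(1.8 × 10^-5) = 4.745
Henderson–Hasselbalch: pH = pKa + log([CH3COO-]/[CH3COOH]) = 4.745 + log(0.014/0.056)
pH = 4.745 + (-0.602) = 4.14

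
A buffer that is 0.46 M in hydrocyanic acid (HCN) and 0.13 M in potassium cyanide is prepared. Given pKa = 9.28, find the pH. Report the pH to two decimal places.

pH = 8.73

Using pH = pKa + log([base]/[acid]) with [base]/[acid] = 0.13/0.46:
pH = 9.28 + (-0.549) = 8.73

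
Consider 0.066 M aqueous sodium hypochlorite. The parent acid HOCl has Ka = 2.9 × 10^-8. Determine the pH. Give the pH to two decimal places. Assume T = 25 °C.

OCl- is the conjugate base of the weak acid HOCl.
Kb = Kw/Ka = 1.0×10^-14 / 2.9 × 10^-8 = 3.45 × 10^-7
Kb = [OH-]²/(0.066 − [OH-]) = 3.45 × 10^-7
Since Kb ≪ C₀, [OH-] ≈ √(Kb·C₀) = 1.51 × 10^-4 M.
([OH-]/C₀ = 0.23% < 5%, so the approximation holds.)
pOH = 3.82, so pH = 14.00 − pOH = 10.18

pH = 10.18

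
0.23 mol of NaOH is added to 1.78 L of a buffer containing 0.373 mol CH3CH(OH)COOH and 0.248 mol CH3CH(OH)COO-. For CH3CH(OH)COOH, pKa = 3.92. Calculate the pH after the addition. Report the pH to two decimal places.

pH = 4.44

After neutralization: n(CH3CH(OH)COOH) = 0.143 mol, n(CH3CH(OH)COO-) = 0.478 mol.
Henderson–Hasselbalch with mole ratio 0.478/0.143: pH = 3.92 + (+0.524)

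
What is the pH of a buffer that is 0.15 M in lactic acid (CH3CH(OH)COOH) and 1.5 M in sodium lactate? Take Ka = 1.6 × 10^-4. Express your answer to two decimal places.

pH = 4.80

pKa = −log(1.6 × 10^-4) = 3.796
Henderson–Hasselbalch: pH = pKa + log([CH3CH(OH)COO-]/[CH3CH(OH)COOH]) = 3.796 + log(1.5/0.15)
pH = 3.796 + (+1.000) = 4.80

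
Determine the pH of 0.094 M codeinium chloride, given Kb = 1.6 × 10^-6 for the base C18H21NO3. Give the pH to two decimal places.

pH = 4.62

C18H22NO3+ is the conjugate acid of the weak base C18H21NO3.
Ka = Kw/Kb = 1.0×10^-14 / 1.6 × 10^-6 = 6.25 × 10^-9
From the ICE table, Ka = x²/(0.094 − x) = 6.25 × 10^-9.
Since Ka ≪ C₀, x ≈ √(Ka·C₀) = 2.42 × 10^-5 M.
pH = −log[H+] = −log(2.42 × 10^-5) = 4.62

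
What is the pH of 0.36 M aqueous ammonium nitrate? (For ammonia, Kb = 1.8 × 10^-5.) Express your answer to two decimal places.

pH = 4.85

NH4+ is the conjugate acid of the weak base NH3.
Ka = Kw/Kb = 1.0×10^-14 / 1.8 × 10^-5 = 5.56 × 10^-10
From the ICE table, Ka = [H+]²/(0.36 − [H+]) = 5.56 × 10^-10.
Neglecting [H+] in the denominator: [H+] = √(5.56 × 10^-10 × 0.36) = 1.41 × 10^-5 M
Check: 0.0039% ionized — well under 5%, approximation valid.
pH = −log[H+] = −log(1.41 × 10^-5) = 4.85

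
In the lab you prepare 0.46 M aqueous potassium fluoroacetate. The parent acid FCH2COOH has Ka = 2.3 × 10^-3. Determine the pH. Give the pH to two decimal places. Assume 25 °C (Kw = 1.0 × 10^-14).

pH = 8.15

FCH2COO- is the conjugate base of the weak acid FCH2COOH.
Kb = Kw/Ka = 1.0×10^-14 / 2.3 × 10^-3 = 4.35 × 10^-12
From the ICE table, Kb = x²/(0.46 − x) = 4.35 × 10^-12.
Assume x ≪ 0.46: x ≈ √(4.35 × 10^-12 × 0.46) = 1.41 × 10^-6 M
pOH = 5.85, so pH = 14.00 − pOH = 8.15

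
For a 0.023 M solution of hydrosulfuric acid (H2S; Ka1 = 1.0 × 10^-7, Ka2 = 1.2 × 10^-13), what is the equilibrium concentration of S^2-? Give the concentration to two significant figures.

1.2 × 10^-13 M

First ionization gives [H+] ≈ [HS-] = 4.80 × 10^-5 M.
Second step: Ka2 = [H+][S^2-]/[HS-] ≈ [S^2-] (since [H+] ≈ [HS-]).
So [S^2-] ≈ Ka2.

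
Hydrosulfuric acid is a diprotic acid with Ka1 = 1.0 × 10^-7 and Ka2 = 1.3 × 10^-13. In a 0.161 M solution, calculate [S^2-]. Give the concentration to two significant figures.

1.3 × 10^-13 M

First ionization gives [H+] ≈ [HS-] = 1.27 × 10^-4 M.
Second step: Ka2 = [H+][S^2-]/[HS-] ≈ [S^2-] (since [H+] ≈ [HS-]).
So [S^2-] ≈ Ka2.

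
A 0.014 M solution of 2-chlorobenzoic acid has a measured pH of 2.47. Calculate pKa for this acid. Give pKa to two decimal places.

[H+] = 10^(-2.47) = 3.39 × 10^-3 M
At equilibrium [HA] = 0.014 − 3.39 × 10^-3 = 1.06 × 10^-2 M
Ka = [H+][A-]/[HA] = (3.39 × 10^-3)² / 1.06 × 10^-2 = 1.08 × 10^-3
pKa = -log(1.08 × 10^-3) = 2.97

pKa = 2.97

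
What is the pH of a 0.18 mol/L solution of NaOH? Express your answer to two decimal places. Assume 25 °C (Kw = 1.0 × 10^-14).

pH = 13.26

NaOH is a strong base; [OH-] = 0.18 M.
pOH = -log(0.18) = 0.74
pH = 14.00 - 0.74 = 13.26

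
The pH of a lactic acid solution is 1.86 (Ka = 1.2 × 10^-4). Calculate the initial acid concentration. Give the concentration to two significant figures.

[H+] = 10^(-1.86) = 1.38 × 10^-2 M = x
Ka = x²/(C₀ − x) ⇒ C₀ = x + x²/Ka
C₀ = 1.38 × 10^-2 + (1.38 × 10^-2)²/(1.2 × 10^-4) = 1.60 M

C₀ = 1.6 M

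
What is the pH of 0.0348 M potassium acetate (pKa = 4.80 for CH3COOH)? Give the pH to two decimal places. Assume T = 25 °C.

pH = 8.67

CH3COO- is the conjugate base of the weak acid CH3COOH.
Ka = 10^(−4.80) = 1.58 × 10^-5
Kb = Kw/Ka = 1.0×10^-14 / 1.58 × 10^-5 = 6.33 × 10^-10
Let x = [OH-] at equilibrium. Kb = x²/(0.0348 − x).
Assume x ≪ 0.0348: x ≈ √(6.33 × 10^-10 × 0.0348) = 4.69 × 10^-6 M
(x/C₀ = 0.013% < 5%, so the approximation holds.)
pOH = 5.33, so pH = 14.00 − pOH = 8.67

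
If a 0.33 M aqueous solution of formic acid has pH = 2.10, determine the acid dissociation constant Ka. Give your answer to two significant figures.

Ka = 2.0 × 10^-4

[H+] = 10^(-2.10) = 7.94 × 10^-3 M
At equilibrium [HA] = 0.33 − 7.94 × 10^-3 = 3.22 × 10^-1 M
Ka = [H+][A-]/[HA] = (7.94 × 10^-3)² / 3.22 × 10^-1 = 2.0 × 10^-4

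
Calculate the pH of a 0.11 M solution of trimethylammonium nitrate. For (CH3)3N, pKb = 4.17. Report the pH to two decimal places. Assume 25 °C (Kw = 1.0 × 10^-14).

(CH3)3NH+ is the conjugate acid of the weak base (CH3)3N.
Kb = 10^(−4.17) = 6.76 × 10^-5
Ka = Kw/Kb = 1.0×10^-14 / 6.76 × 10^-5 = 1.48 × 10^-10
Let x = [H+] at equilibrium. Ka = x²/(0.11 − x).
Neglecting x in the denominator: x = √(1.48 × 10^-10 × 0.11) = 4.03 × 10^-6 M
(x/C₀ = 0.0037% < 5%, so the approximation holds.)
pH = −log(4.03 × 10^-6) = 5.39

pH = 5.39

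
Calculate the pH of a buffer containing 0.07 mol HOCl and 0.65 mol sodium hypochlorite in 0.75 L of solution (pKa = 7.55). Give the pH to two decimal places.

pH = 8.52

Henderson–Hasselbalch: pH = pKa + log([OCl-]/[HOCl]) = 7.55 + log(0.65/0.07)
pH = 7.55 + (+0.968) = 8.52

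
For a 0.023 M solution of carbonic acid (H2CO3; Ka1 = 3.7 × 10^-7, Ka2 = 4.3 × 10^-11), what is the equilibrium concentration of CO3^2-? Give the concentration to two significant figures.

First ionization gives [H+] ≈ [HCO3-] = 9.22 × 10^-5 M.
Second step: Ka2 = [H+][CO3^2-]/[HCO3-] ≈ [CO3^2-] (since [H+] ≈ [HCO3-]).
So [CO3^2-] ≈ Ka2.

4.3 × 10^-11 M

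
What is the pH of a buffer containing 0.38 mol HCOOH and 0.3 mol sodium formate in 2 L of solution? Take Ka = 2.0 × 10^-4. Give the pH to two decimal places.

pKa = −log(2.0 × 10^-4) = 3.699
pH = pKa + log([A⁻]/[HA]) = 3.699 + log(0.3/0.38)
pH = 3.699 + (-0.103) = 3.60

pH = 3.60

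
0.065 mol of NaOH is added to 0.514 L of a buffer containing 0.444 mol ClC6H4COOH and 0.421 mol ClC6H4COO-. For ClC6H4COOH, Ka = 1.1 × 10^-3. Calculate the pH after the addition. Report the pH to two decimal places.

After neutralization: n(ClC6H4COOH) = 0.379 mol, n(ClC6H4COO-) = 0.486 mol.
pKa = −log(1.1 × 10^-3) = 2.959
pH = pKa + log([A⁻]/[HA]) = 2.959 + log(0.486/0.379) = 2.959 +0.108

pH = 3.07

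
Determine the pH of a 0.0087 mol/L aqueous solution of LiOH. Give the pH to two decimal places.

LiOH is a strong base; [OH-] = 0.0087 M.
pOH = -log(0.0087) = 2.06
pH = 14.00 - 2.06 = 11.94

pH = 11.94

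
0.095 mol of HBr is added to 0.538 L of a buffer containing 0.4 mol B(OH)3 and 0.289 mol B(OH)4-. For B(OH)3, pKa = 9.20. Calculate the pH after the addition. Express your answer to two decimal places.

Added H+ converts B(OH)4- to B(OH)3: B(OH)3 → 0.495 mol, B(OH)4- → 0.194 mol.
pH = pKa + log(n_B(OH)4-/n_B(OH)3) = 9.20 + log(0.194/0.495) = 9.20 + (-0.407)

pH = 8.79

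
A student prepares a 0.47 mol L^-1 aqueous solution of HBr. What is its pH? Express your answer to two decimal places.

pH = 0.33

HBr is a strong acid and dissociates completely, so [H+] = 0.47 M.
pH = -log(0.47) = 0.33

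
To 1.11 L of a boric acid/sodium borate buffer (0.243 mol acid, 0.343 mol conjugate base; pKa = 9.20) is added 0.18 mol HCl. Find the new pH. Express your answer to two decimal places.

pH = 8.79

After neutralization: n(B(OH)3) = 0.423 mol, n(B(OH)4-) = 0.163 mol.
Henderson–Hasselbalch with mole ratio 0.163/0.423: pH = 9.20 + (-0.414)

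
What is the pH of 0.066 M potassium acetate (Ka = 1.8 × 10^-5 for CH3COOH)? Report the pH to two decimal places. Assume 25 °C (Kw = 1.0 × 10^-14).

CH3COO- is the conjugate base of the weak acid CH3COOH.
Kb = Kw/Ka = 1.0×10^-14 / 1.8 × 10^-5 = 5.56 × 10^-10
Let x = [OH-] at equilibrium. Kb = x²/(0.066 − x).
Since Kb ≪ C₀, x ≈ √(Kb·C₀) = 6.06 × 10^-6 M.
pOH = 5.22, so pH = 14.00 − pOH = 8.78

pH = 8.78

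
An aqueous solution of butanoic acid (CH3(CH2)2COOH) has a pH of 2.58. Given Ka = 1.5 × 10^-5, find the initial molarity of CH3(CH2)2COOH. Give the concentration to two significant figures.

[H+] = 10^(-2.58) = 2.63 × 10^-3 M = x
Ka = x²/(C₀ − x) ⇒ C₀ = x + x²/Ka
C₀ = 2.63 × 10^-3 + (2.63 × 10^-3)²/(1.5 × 10^-5) = 4.64 × 10^-1 M

C₀ = 4.6 × 10^-1 M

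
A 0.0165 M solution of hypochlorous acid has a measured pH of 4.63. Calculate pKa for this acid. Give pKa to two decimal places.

pKa = 7.48

[H+] = 10^(-4.63) = 2.34 × 10^-5 M
At equilibrium [HA] = 0.0165 − 2.34 × 10^-5 = 1.65 × 10^-2 M
Ka = [H+][A-]/[HA] = (2.34 × 10^-5)² / 1.65 × 10^-2 = 3.32 × 10^-8
pKa = -log(3.32 × 10^-8) = 7.48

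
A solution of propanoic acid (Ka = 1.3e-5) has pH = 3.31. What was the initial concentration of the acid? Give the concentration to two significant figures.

[H+] = 10^(-3.31) = 4.90 × 10^-4 M = x
Ka = x²/(C₀ − x) ⇒ C₀ = x + x²/Ka
C₀ = 4.90 × 10^-4 + (4.90 × 10^-4)²/(1.3 × 10^-5) = 1.90 × 10^-2 M

C₀ = 1.9 × 10^-2 M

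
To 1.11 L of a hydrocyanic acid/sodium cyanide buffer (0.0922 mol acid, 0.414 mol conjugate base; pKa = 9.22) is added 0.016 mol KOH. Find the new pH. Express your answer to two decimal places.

pH = 9.97

After neutralization: n(HCN) = 0.0762 mol, n(CN-) = 0.43 mol.
pH = pKa + log([A⁻]/[HA]) = 9.22 + log(0.43/0.0762) = 9.22 +0.752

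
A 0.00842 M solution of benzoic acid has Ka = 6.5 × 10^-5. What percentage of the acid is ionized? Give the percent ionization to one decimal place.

C6H5COOH ⇌ C6H5COO- + H+; let x = [H+] at equilibrium.
Ka = x²/(C₀ − x); solving the quadratic gives x = 7.08 × 10^-4 M.
% ionization = x/C₀ × 100% = 7.08 × 10^-4/0.00842 × 100% = 8.4%

8.4%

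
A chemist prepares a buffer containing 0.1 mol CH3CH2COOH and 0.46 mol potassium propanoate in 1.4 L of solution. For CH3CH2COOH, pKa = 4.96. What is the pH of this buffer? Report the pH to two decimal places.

pH = 5.62

Henderson–Hasselbalch: pH = pKa + log([CH3CH2COO-]/[CH3CH2COOH]) = 4.96 + log(0.46/0.1)
pH = 4.96 + (+0.663) = 5.62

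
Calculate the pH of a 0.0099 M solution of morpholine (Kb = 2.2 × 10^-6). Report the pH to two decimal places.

pH = 10.17

C4H8ONH + H2O ⇌ C4H8ONH2+ + OH-
Kb = [OH-]²/(0.0099 − [OH-]) = 2.2 × 10^-6
Assume [OH-] ≪ 0.0099: [OH-] ≈ √(2.2 × 10^-6 × 0.0099) = 1.48 × 10^-4 M
pOH = 3.83, so pH = 14.00 − pOH = 10.17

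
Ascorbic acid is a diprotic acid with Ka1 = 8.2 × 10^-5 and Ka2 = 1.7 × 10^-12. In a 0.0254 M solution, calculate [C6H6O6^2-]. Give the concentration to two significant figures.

1.7 × 10^-12 M

First ionization gives [H+] ≈ [HC6H6O6-] = 1.40 × 10^-3 M.
Second step: Ka2 = [H+][C6H6O6^2-]/[HC6H6O6-] ≈ [C6H6O6^2-] (since [H+] ≈ [HC6H6O6-]).
So [C6H6O6^2-] ≈ Ka2.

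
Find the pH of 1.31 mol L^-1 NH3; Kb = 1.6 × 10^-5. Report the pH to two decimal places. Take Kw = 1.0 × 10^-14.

NH3 + H2O ⇌ NH4+ + OH-
Let x = [OH-] at equilibrium. Kb = x²/(1.31 − x).
Since Kb ≪ C₀, x ≈ √(Kb·C₀) = 4.58 × 10^-3 M.
pOH = −log(4.58 × 10^-3) = 2.34; pH = 14.00 − 2.34 = 11.66

pH = 11.66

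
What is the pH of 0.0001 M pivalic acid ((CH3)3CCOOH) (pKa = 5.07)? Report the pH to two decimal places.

pH = 4.60

(CH3)3CCOOH ⇌ (CH3)3CCOO- + H+
Ka = 10^(−5.07) = 8.51 × 10^-6
From the ICE table, Ka = x²/(0.0001 − x) = 8.51 × 10^-6.
x is not negligible relative to C₀; solve x² + 8.51e-06·x − 8.51e-10 = 0.
x = [−8.51e-06 + √(8.51e-06² + 3.4e-09)]/2 = 2.52 × 10^-5 M
pH = −log(2.52 × 10^-5) = 4.60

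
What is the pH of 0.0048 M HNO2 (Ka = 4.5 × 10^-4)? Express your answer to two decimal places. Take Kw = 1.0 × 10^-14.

pH = 2.90

HNO2 ⇌ NO2- + H+
Ka = x²/(0.0048 − x) = 4.5 × 10^-4
x is not negligible relative to C₀; solve x² + 0.00045·x − 2.16e-06 = 0.
x = (−Ka + √(Ka² + 4·Ka·C₀))/2 = 1.26 × 10^-3 M
pH = −log[H+] = −log(1.26 × 10^-3) = 2.90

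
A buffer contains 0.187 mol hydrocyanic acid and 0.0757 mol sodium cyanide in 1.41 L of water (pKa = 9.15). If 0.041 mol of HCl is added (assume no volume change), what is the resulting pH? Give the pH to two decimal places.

After neutralization: n(HCN) = 0.228 mol, n(CN-) = 0.0347 mol.
Henderson–Hasselbalch with mole ratio 0.0347/0.228: pH = 9.15 + (-0.818)

pH = 8.33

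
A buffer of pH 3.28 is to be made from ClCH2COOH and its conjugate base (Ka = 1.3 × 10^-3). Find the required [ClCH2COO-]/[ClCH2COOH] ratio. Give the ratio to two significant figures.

pKa = -log(1.3 × 10^-3) = 2.886
pH = pKa + log(r) ⇒ log(r) = 3.28 − 2.886 = +0.394
r = [ClCH2COO-]/[ClCH2COOH] = 10^(+0.394) = 2.48

ratio = 2.5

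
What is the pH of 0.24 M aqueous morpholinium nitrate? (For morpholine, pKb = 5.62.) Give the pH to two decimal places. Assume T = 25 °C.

C4H8ONH2+ is the conjugate acid of the weak base C4H8ONH.
Kb = 10^(−5.62) = 2.40 × 10^-6
Ka = Kw/Kb = 1.0×10^-14 / 2.40 × 10^-6 = 4.17 × 10^-9
From the ICE table, Ka = x²/(0.24 − x) = 4.17 × 10^-9.
Assume x ≪ 0.24: x ≈ √(4.17 × 10^-9 × 0.24) = 3.16 × 10^-5 M
Check: 0.013% ionized — well under 5%, approximation valid.
pH = −log(3.16 × 10^-5) = 4.50

pH = 4.50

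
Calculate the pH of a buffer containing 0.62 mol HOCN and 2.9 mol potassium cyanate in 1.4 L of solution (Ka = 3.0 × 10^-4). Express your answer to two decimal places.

pKa = −log(3.0 × 10^-4) = 3.523
Henderson–Hasselbalch: pH = pKa + log([OCN-]/[HOCN]) = 3.523 + log(2.9/0.62)
pH = 3.523 + (+0.670) = 4.19

pH = 4.19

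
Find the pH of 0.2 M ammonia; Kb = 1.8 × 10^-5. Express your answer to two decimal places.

NH3 + H2O ⇌ NH4+ + OH-
Kb = [OH-]²/(0.2 − [OH-]) = 1.8 × 10^-5
Assume [OH-] ≪ 0.2: [OH-] ≈ √(1.8 × 10^-5 × 0.2) = 1.90 × 10^-3 M
([OH-]/C₀ = 0.95% < 5%, so the approximation holds.)
pOH = 2.72, so pH = 14.00 − pOH = 11.28

pH = 11.28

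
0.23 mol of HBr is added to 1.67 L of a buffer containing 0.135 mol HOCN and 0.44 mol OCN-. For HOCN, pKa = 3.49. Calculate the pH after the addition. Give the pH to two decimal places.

pH = 3.25

After neutralization: n(HOCN) = 0.365 mol, n(OCN-) = 0.21 mol.
pH = pKa + log([A⁻]/[HA]) = 3.49 + log(0.21/0.365) = 3.49 -0.240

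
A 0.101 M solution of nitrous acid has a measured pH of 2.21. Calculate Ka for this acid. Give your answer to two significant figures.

Ka = 4.0 × 10^-4

[H+] = 10^(-2.21) = 6.17 × 10^-3 M
At equilibrium [HA] = 0.101 − 6.17 × 10^-3 = 9.48 × 10^-2 M
Ka = [H+][A-]/[HA] = (6.17 × 10^-3)² / 9.48 × 10^-2 = 4.0 × 10^-4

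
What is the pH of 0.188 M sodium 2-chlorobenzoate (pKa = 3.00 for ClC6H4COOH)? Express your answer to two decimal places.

pH = 8.14

ClC6H4COO- is the conjugate base of the weak acid ClC6H4COOH.
Ka = 10^(−3.00) = 1.00 × 10^-3
Kb = Kw/Ka = 1.0×10^-14 / 1.00 × 10^-3 = 1.00 × 10^-11
Kb = [OH-]²/(0.188 − [OH-]) = 1.00 × 10^-11
Assume [OH-] ≪ 0.188: [OH-] ≈ √(1.00 × 10^-11 × 0.188) = 1.37 × 10^-6 M
([OH-]/C₀ = 0.00073% < 5%, so the approximation holds.)
pOH = −log(1.37 × 10^-6) = 5.86; pH = 14.00 − 5.86 = 8.14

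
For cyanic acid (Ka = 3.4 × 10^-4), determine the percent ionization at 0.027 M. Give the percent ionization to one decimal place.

10.6%

HOCN ⇌ OCN- + H+; let x = [H+] at equilibrium.
Ka = x²/(C₀ − x); solving the quadratic gives x = 2.86 × 10^-3 M.
Fraction ionized = 2.86 × 10^-3 / 0.027 = 0.1059 → 10.6%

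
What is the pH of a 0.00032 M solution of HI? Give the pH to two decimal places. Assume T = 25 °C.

pH = 3.49

HI is a strong acid and dissociates completely, so [H+] = 0.00032 M.
pH = -log(0.00032) = 3.49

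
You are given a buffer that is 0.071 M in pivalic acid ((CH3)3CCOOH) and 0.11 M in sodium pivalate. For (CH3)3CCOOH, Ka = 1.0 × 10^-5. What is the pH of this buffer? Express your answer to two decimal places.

pKa = −log(1.0 × 10^-5) = 5.000
Henderson–Hasselbalch: pH = pKa + log([(CH3)3CCOO-]/[(CH3)3CCOOH]) = 5.000 + log(0.11/0.071)
pH = 5.000 + (+0.190) = 5.19

pH = 5.19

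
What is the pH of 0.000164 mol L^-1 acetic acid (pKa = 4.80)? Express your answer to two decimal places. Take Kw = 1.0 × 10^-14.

CH3COOH ⇌ CH3COO- + H+
Ka = 10^(−4.80) = 1.58 × 10^-5
Ka = [H+]²/(0.000164 − [H+]) = 1.58 × 10^-5
[H+] is not negligible relative to C₀; solve [H+]² + 1.58e-05·[H+] − 2.59e-09 = 0.
[H+] = [−1.58e-05 + √(1.58e-05² + 1.04e-08)]/2 = 4.36 × 10^-5 M
pH = −log[H+] = −log(4.36 × 10^-5) = 4.36

pH = 4.36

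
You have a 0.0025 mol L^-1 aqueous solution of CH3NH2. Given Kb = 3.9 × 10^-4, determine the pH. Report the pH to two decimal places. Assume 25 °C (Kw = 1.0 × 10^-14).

pH = 10.91

CH3NH2 + H2O ⇌ CH3NH3+ + OH-
Let x = [OH-] at equilibrium. Kb = x²/(0.0025 − x).
Here C₀/Kb ≈ 6.41, so the small-x approximation fails. Use the quadratic:
x = [−0.00039 + √(0.00039² + 3.9e-06)]/2 = 8.11 × 10^-4 M
pOH = −log(8.11 × 10^-4) = 3.09; pH = 14.00 − 3.09 = 10.91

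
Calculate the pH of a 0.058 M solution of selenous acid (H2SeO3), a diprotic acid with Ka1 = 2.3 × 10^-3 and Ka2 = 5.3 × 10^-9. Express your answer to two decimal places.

pH = 1.98

Since Ka1 ≫ Ka2, the first ionization dominates [H+].
Ka1 = x²/(0.058 − x) = 2.3 × 10^-3
Solving the quadratic: x = (−Ka1 + √(Ka1² + 4·Ka1·C₀))/2 = 1.05 × 10^-2 M
pH = −log(1.05 × 10^-2) = 1.98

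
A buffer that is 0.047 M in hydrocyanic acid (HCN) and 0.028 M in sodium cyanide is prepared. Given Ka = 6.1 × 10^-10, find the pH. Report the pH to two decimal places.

pH = 8.99

pKa = −log(6.1 × 10^-10) = 9.215
pH = pKa + log([A⁻]/[HA]) = 9.215 + log(0.028/0.047)
pH = 9.215 + (-0.225) = 8.99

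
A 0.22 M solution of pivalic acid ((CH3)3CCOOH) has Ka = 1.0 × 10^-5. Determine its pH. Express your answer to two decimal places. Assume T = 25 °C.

(CH3)3CCOOH ⇌ (CH3)3CCOO- + H+
Let x = [H+] at equilibrium. Ka = x²/(0.22 − x).
Since Ka ≪ C₀, x ≈ √(Ka·C₀) = 1.48 × 10^-3 M.
pH = −log(1.48 × 10^-3) = 2.83

pH = 2.83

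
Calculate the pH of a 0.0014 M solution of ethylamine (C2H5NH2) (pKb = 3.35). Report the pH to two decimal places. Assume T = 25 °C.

C2H5NH2 + H2O ⇌ C2H5NH3+ + OH-
Kb = 10^(−3.35) = 4.47 × 10^-4
Let x = [OH-] at equilibrium. Kb = x²/(0.0014 − x).
The 5% rule fails; solving x² + Kb·x − Kb·C₀ = 0 exactly:
x = (−Kb + √(Kb² + 4·Kb·C₀))/2 = 5.99 × 10^-4 M
pOH = 3.22, so pH = 14.00 − pOH = 10.78

pH = 10.78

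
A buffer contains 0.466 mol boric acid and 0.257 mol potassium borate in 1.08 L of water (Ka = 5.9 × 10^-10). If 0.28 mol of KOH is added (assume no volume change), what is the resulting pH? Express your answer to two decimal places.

pH = 9.69

After neutralization: n(B(OH)3) = 0.186 mol, n(B(OH)4-) = 0.537 mol.
pKa = −log(5.9 × 10^-10) = 9.229
Henderson–Hasselbalch with mole ratio 0.537/0.186: pH = 9.229 + (+0.460)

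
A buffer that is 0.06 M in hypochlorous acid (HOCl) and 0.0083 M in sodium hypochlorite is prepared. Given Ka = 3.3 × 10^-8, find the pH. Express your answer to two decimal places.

pKa = −log(3.3 × 10^-8) = 7.481
pH = pKa + log([A⁻]/[HA]) = 7.481 + log(0.0083/0.06)
pH = 7.481 + (-0.859) = 6.62

pH = 6.62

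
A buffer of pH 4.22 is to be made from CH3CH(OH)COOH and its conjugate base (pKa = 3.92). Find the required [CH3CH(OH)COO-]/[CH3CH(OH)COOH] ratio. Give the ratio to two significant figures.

pH = pKa + log(r) ⇒ log(r) = 4.22 − 3.92 = +0.30
r = [CH3CH(OH)COO-]/[CH3CH(OH)COOH] = 10^(+0.30) = 2

ratio = 2.0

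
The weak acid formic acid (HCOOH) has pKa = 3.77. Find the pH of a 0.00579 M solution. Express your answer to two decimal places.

HCOOH ⇌ HCOO- + H+
Ka = 10^(−3.77) = 1.70 × 10^-4
Ka = x²/(0.00579 − x) = 1.70 × 10^-4
The 5% rule fails; solving x² + Ka·x − Ka·C₀ = 0 exactly:
x = [−0.00017 + √(0.00017² + 3.94e-06)]/2 = 9.11 × 10^-4 M
pH = −log[H+] = −log(9.11 × 10^-4) = 3.04

pH = 3.04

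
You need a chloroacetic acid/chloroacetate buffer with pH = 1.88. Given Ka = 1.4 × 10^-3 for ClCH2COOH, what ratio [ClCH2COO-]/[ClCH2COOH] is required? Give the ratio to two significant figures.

ratio = 0.11

pKa = -log(1.4 × 10^-3) = 2.854
pH = pKa + log(r) ⇒ log(r) = 1.88 − 2.854 = -0.974
r = [ClCH2COO-]/[ClCH2COOH] = 10^(-0.974) = 0.106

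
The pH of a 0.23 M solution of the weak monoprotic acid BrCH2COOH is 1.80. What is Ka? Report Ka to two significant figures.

Ka = 1.2 × 10^-3

[H+] = 10^(-1.80) = 1.58 × 10^-2 M
At equilibrium [HA] = 0.23 − 1.58 × 10^-2 = 2.14 × 10^-1 M
Ka = [H+][A-]/[HA] = (1.58 × 10^-2)² / 2.14 × 10^-1 = 1.2 × 10^-3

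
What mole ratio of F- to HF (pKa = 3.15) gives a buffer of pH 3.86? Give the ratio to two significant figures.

pH = pKa + log(r) ⇒ log(r) = 3.86 − 3.15 = +0.71
r = [F-]/[HF] = 10^(+0.71) = 5.13

ratio = 5.1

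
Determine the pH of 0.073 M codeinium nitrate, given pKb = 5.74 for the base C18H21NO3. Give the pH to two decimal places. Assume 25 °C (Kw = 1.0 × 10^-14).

C18H22NO3+ is the conjugate acid of the weak base C18H21NO3.
Kb = 10^(−5.74) = 1.82 × 10^-6
Ka = Kw/Kb = 1.0×10^-14 / 1.82 × 10^-6 = 5.49 × 10^-9
From the ICE table, Ka = x²/(0.073 − x) = 5.49 × 10^-9.
Since Ka ≪ C₀, x ≈ √(Ka·C₀) = 2.00 × 10^-5 M.
(x/C₀ = 0.027% < 5%, so the approximation holds.)
pH = −log(2.00 × 10^-5) = 4.70

pH = 4.70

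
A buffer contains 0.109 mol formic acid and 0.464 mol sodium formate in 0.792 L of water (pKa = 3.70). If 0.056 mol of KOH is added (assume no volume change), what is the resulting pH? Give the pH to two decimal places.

After neutralization: n(HCOOH) = 0.053 mol, n(HCOO-) = 0.52 mol.
pH = pKa + log([A⁻]/[HA]) = 3.70 + log(0.52/0.053) = 3.70 +0.992

pH = 4.69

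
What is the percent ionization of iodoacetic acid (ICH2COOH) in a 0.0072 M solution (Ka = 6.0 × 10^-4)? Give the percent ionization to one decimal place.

ICH2COOH ⇌ ICH2COO- + H+; let x = [H+] at equilibrium.
Solve x² + 0.0006x − 4.32e-06 = 0 → x = 1.80 × 10^-3 M
Fraction ionized = 1.80 × 10^-3 / 0.0072 = 0.2500 → 25.0%

25.0%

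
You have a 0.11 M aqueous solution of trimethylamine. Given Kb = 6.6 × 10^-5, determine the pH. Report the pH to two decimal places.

(CH3)3N + H2O ⇌ (CH3)3NH+ + OH-
From the ICE table, Kb = [OH-]²/(0.11 − [OH-]) = 6.6 × 10^-5.
Since Kb ≪ C₀, [OH-] ≈ √(Kb·C₀) = 2.69 × 10^-3 M.
pOH = 2.57, so pH = 14.00 − pOH = 11.43

pH = 11.43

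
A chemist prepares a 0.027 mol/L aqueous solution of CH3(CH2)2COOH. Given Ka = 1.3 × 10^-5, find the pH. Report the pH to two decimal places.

pH = 3.23

CH3(CH2)2COOH ⇌ CH3(CH2)2COO- + H+
Let x = [H+] at equilibrium. Ka = x²/(0.027 − x).
Neglecting x in the denominator: x = √(1.3 × 10^-5 × 0.027) = 5.92 × 10^-4 M
Check: 2.2% ionized — well under 5%, approximation valid.
pH = −log(5.92 × 10^-4) = 3.23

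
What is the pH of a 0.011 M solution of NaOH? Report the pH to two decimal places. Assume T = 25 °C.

NaOH is a strong base; [OH-] = 0.011 M.
pOH = -log(0.011) = 1.96
pH = 14.00 - 1.96 = 12.04

pH = 12.04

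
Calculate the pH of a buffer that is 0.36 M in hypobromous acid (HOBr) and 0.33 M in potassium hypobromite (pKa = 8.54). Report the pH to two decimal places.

pH = 8.50

pH = pKa + log([A⁻]/[HA]) = 8.54 + log(0.33/0.36)
pH = 8.54 + (-0.038) = 8.50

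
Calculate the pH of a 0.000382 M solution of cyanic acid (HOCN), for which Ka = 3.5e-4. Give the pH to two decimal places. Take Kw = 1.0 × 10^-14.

pH = 3.64

HOCN ⇌ OCN- + H+
From the ICE table, Ka = [H+]²/(0.000382 − [H+]) = 3.5 × 10^-4.
[H+] is not negligible relative to C₀; solve [H+]² + 0.00035·[H+] − 1.34e-07 = 0.
[H+] = [−0.00035 + √(0.00035² + 5.35e-07)]/2 = 2.30 × 10^-4 M
pH = −log(2.30 × 10^-4) = 3.64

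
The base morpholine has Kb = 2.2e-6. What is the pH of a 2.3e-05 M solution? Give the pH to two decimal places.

pH = 8.79

C4H8ONH + H2O ⇌ C4H8ONH2+ + OH-
Let x = [OH-] at equilibrium. Kb = x²/(2.3e-05 − x).
Here C₀/Kb ≈ 10.5, so the small-x approximation fails. Use the quadratic:
x = (−Kb + √(Kb² + 4·Kb·C₀))/2 = 6.10 × 10^-6 M
pOH = 5.21, so pH = 14.00 − pOH = 8.79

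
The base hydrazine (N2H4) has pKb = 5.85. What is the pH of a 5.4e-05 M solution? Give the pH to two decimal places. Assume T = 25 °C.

pH = 8.91

N2H4 + H2O ⇌ N2H5+ + OH-
Kb = 10^(−5.85) = 1.41 × 10^-6
Let x = [OH-] at equilibrium. Kb = x²/(5.4e-05 − x).
Here C₀/Kb ≈ 38.3, so the small-x approximation fails. Use the quadratic:
x = [−1.41e-06 + √(1.41e-06² + 3.05e-10)]/2 = 8.05 × 10^-6 M
pOH = 5.09, so pH = 14.00 − pOH = 8.91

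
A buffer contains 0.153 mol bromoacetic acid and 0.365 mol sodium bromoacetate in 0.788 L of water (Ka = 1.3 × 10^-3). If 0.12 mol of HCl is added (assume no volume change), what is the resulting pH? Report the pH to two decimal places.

pH = 2.84

Added H+ converts BrCH2COO- to BrCH2COOH: BrCH2COOH → 0.273 mol, BrCH2COO- → 0.245 mol.
pKa = −log(1.3 × 10^-3) = 2.886
pH = pKa + log([A⁻]/[HA]) = 2.886 + log(0.245/0.273) = 2.886 -0.047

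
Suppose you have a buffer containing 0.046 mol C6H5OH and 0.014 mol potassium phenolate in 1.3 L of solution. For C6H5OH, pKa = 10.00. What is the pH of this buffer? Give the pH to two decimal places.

pH = 9.48

pH = pKa + log([A⁻]/[HA]) = 10.00 + log(0.014/0.046)
pH = 10.00 + (-0.517) = 9.48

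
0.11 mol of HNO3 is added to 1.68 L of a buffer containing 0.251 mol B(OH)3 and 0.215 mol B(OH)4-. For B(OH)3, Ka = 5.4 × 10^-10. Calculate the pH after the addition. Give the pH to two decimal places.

pH = 8.73

Added H+ converts B(OH)4- to B(OH)3: B(OH)3 → 0.361 mol, B(OH)4- → 0.105 mol.
pKa = −log(5.4 × 10^-10) = 9.268
pH = pKa + log(n_B(OH)4-/n_B(OH)3) = 9.268 + log(0.105/0.361) = 9.268 + (-0.536)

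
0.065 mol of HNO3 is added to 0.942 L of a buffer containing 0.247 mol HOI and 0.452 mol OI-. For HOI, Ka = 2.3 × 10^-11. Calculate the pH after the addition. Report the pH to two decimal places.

Added H+ converts OI- to HOI: HOI → 0.312 mol, OI- → 0.387 mol.
pKa = −log(2.3 × 10^-11) = 10.638
pH = pKa + log(n_OI-/n_HOI) = 10.638 + log(0.387/0.312) = 10.638 + (+0.094)

pH = 10.73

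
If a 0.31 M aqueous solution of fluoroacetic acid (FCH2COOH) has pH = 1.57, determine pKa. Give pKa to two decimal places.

pKa = 2.59

[H+] = 10^(-1.57) = 2.69 × 10^-2 M
At equilibrium [HA] = 0.31 − 2.69 × 10^-2 = 2.83 × 10^-1 M
Ka = [H+][A-]/[HA] = (2.69 × 10^-2)² / 2.83 × 10^-1 = 2.56 × 10^-3
pKa = -log(2.56 × 10^-3) = 2.59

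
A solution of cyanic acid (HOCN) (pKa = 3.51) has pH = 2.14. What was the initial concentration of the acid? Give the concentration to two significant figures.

C₀ = 1.8 × 10^-1 M

[H+] = 10^(-2.14) = 7.24 × 10^-3 M = x
Ka = 10^(−3.51) = 3.09 × 10^-4
Ka = x²/(C₀ − x) ⇒ C₀ = x + x²/Ka
C₀ = 7.24 × 10^-3 + (7.24 × 10^-3)²/(3.09 × 10^-4) = 1.77 × 10^-1 M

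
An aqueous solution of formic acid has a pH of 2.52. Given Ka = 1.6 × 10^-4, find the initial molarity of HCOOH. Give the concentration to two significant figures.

C₀ = 6.0 × 10^-2 M

[H+] = 10^(-2.52) = 3.02 × 10^-3 M = x
Ka = x²/(C₀ − x) ⇒ C₀ = x + x²/Ka
C₀ = 3.02 × 10^-3 + (3.02 × 10^-3)²/(1.6 × 10^-4) = 6.00 × 10^-2 M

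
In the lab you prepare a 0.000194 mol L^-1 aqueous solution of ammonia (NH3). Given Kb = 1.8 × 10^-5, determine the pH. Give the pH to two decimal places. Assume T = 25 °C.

pH = 9.71

NH3 + H2O ⇌ NH4+ + OH-
Kb = [OH-]²/(0.000194 − [OH-]) = 1.8 × 10^-5
[OH-] is not negligible relative to C₀; solve [OH-]² + 1.8e-05·[OH-] − 3.49e-09 = 0.
[OH-] = (−Kb + √(Kb² + 4·Kb·C₀))/2 = 5.08 × 10^-5 M
pOH = −log(5.08 × 10^-5) = 4.29; pH = 14.00 − 4.29 = 9.71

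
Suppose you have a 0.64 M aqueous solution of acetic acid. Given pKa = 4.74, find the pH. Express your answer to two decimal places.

pH = 2.47

CH3COOH ⇌ CH3COO- + H+
Ka = 10^(−4.74) = 1.82 × 10^-5
Ka = x²/(0.64 − x) = 1.82 × 10^-5
Assume x ≪ 0.64: x ≈ √(1.82 × 10^-5 × 0.64) = 3.41 × 10^-3 M
Check: 0.53% ionized — well under 5%, approximation valid.
pH = −log[H+] = −log(3.41 × 10^-3) = 2.47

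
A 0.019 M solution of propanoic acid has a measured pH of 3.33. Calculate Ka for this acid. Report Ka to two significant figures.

[H+] = 10^(-3.33) = 4.68 × 10^-4 M
At equilibrium [HA] = 0.019 − 4.68 × 10^-4 = 1.85 × 10^-2 M
Ka = [H+][A-]/[HA] = (4.68 × 10^-4)² / 1.85 × 10^-2 = 1.2 × 10^-5

Ka = 1.2 × 10^-5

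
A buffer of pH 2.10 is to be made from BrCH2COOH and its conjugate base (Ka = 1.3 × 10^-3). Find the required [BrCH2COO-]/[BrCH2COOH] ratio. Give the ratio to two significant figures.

ratio = 0.16

pKa = -log(1.3 × 10^-3) = 2.886
pH = pKa + log(r) ⇒ log(r) = 2.10 − 2.886 = -0.786
r = [BrCH2COO-]/[BrCH2COOH] = 10^(-0.786) = 0.164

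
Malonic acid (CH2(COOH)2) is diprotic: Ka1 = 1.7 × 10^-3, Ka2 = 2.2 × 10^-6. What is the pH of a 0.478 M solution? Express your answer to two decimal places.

Ka1 ≫ Ka2, so treat the first dissociation as the only significant source of H+.
Ka1 = x²/(0.478 − x) = 1.7 × 10^-3
Solving the quadratic: x = (−Ka1 + √(Ka1² + 4·Ka1·C₀))/2 = 2.77 × 10^-2 M
pH = −log(2.77 × 10^-2) = 1.56

pH = 1.56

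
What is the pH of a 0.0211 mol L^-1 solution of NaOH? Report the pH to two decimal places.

pH = 12.32

NaOH is a strong base; [OH-] = 0.0211 M.
pOH = -log(0.0211) = 1.68
pH = 14.00 - 1.68 = 12.32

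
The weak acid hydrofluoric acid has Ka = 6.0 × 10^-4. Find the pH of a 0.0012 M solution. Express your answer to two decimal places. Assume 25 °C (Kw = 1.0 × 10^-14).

HF ⇌ F- + H+
From the ICE table, Ka = [H+]²/(0.0012 − [H+]) = 6.0 × 10^-4.
Here C₀/Ka ≈ 2, so the small-[H+] approximation fails. Use the quadratic:
[H+] = [−0.0006 + √(0.0006² + 2.88e-06)]/2 = 6.00 × 10^-4 M
pH = −log[H+] = −log(6.00 × 10^-4) = 3.22

pH = 3.22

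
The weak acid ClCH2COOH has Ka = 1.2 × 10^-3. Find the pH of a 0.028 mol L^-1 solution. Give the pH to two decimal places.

pH = 2.28

ClCH2COOH ⇌ ClCH2COO- + H+
From the ICE table, Ka = x²/(0.028 − x) = 1.2 × 10^-3.
The 5% rule fails; solving x² + Ka·x − Ka·C₀ = 0 exactly:
x = (−Ka + √(Ka² + 4·Ka·C₀))/2 = 5.23 × 10^-3 M
pH = −log[H+] = −log(5.23 × 10^-3) = 2.28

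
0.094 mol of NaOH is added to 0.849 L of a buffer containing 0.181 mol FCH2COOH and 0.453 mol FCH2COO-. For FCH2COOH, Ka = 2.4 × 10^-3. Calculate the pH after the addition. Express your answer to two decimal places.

pH = 3.42

After neutralization: n(FCH2COOH) = 0.087 mol, n(FCH2COO-) = 0.547 mol.
pKa = −log(2.4 × 10^-3) = 2.620
Henderson–Hasselbalch with mole ratio 0.547/0.087: pH = 2.620 + (+0.798)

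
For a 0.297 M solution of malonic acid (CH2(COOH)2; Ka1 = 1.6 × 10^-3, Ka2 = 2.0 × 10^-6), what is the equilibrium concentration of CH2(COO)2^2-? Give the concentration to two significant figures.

First ionization gives [H+] ≈ [CH2(COOH)COO-] = 2.10 × 10^-2 M.
Second step: Ka2 = [H+][CH2(COO)2^2-]/[CH2(COOH)COO-] ≈ [CH2(COO)2^2-] (since [H+] ≈ [CH2(COOH)COO-]).
So [CH2(COO)2^2-] ≈ Ka2.

2.0 × 10^-6 M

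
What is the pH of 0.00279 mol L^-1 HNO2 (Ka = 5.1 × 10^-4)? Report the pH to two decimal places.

HNO2 ⇌ NO2- + H+
Let x = [H+] at equilibrium. Ka = x²/(0.00279 − x).
The 5% rule fails; solving x² + Ka·x − Ka·C₀ = 0 exactly:
x = (−Ka + √(Ka² + 4·Ka·C₀))/2 = 9.65 × 10^-4 M
pH = −log[H+] = −log(9.65 × 10^-4) = 3.02

pH = 3.02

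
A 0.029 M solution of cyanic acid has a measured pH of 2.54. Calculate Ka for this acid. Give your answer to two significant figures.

Ka = 3.2 × 10^-4

[H+] = 10^(-2.54) = 2.88 × 10^-3 M
At equilibrium [HA] = 0.029 − 2.88 × 10^-3 = 2.61 × 10^-2 M
Ka = [H+][A-]/[HA] = (2.88 × 10^-3)² / 2.61 × 10^-2 = 3.2 × 10^-4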